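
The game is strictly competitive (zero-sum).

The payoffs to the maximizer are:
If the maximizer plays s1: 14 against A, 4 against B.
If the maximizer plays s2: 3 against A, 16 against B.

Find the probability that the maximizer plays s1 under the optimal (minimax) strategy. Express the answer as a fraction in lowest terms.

Row minima are 4 and 3, so the maximizer's maximin is 4; column maxima are 14 and 16, so the minimizer's minimax is 14. These differ, so the equilibrium is in mixed strategies.
Let the maximizer play s1 with probability p. The minimizer is indifferent when 14p + 3(1−p) = 4p + 16(1−p), giving p = 13/23.

13/23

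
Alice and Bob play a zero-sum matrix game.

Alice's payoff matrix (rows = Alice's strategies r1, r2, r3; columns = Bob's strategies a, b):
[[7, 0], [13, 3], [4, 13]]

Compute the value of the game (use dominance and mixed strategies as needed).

Row r1 is strictly dominated by row r2, so Alice never plays it.
The remaining 2×2 game on (r2, r3) × (a, b) has no saddle point. Let Alice play r2 with probability p; indifference gives 13p + 4(1−p) = 3p + 13(1−p), so p = 9/19.
Similarly Bob's optimal q on a is 10/19, and the value is 13·(10/19) + (3)·(9/19) = 157/19.

157/19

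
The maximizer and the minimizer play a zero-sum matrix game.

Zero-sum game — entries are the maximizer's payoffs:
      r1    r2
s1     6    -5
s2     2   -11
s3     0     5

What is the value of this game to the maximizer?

15/8

Row s2 is strictly dominated by row s1, so the maximizer never plays it.
The remaining 2×2 game on (s1, s3) × (r1, r2) has no saddle point. Let the maximizer play s1 with probability p; indifference gives 6p = −5p + 5(1−p), so p = 5/16.
Similarly the minimizer's optimal q on r1 is 5/8, and the value is 6·(5/8) + (-5)·(3/8) = 15/8.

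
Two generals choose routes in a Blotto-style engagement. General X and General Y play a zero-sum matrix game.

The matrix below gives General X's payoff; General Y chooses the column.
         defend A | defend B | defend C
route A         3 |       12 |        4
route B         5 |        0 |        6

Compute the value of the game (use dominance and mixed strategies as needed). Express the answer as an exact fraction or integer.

30/7

Column defend C is strictly dominated by defend A for General Y (it gives General X more in every row).
The remaining 2×2 game on (route A, route B) × (defend A, defend B) has no saddle point. Let General X play route A with probability p; indifference gives 3p + 5(1−p) = 12p, so p = 5/14.
Similarly General Y's optimal q on defend A is 6/7, and the value is 3·(6/7) + (12)·(1/7) = 30/7.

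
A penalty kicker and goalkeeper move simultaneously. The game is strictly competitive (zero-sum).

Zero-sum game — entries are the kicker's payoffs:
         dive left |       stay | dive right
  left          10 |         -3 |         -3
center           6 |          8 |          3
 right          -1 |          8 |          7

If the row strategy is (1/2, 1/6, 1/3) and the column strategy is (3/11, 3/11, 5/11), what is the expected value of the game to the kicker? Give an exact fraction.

17/6

Against (3/11, 3/11, 5/11), each row's expected payoff is left: 6/11; center: 57/11; right: 56/11.
Taking the (1/2, 1/6, 1/3)-weighted average: (1/2)·(6/11) + (1/6)·(57/11) + (1/3)·(56/11) = 17/6.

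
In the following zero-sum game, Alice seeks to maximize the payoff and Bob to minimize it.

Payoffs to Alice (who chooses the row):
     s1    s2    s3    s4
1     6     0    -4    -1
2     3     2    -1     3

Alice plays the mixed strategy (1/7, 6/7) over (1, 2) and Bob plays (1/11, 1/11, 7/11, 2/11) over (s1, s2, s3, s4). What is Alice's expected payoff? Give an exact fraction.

0

Against (1/11, 1/11, 7/11, 2/11), each row's expected payoff is 1: -24/11; 2: 4/11.
Taking the (1/7, 6/7)-weighted average: (1/7)·(-24/11) + (6/7)·(4/11) = 0.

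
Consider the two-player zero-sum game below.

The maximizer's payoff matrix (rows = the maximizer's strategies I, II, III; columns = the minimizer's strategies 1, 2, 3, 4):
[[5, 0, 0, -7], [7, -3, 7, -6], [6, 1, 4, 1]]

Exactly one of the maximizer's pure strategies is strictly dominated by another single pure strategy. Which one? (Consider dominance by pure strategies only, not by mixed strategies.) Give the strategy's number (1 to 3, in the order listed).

1

Compare I with III: 6 > 5, 1 > 0, 4 > 0, 1 > -7.
So III strictly dominates I for the maximizer; I is strictly dominated.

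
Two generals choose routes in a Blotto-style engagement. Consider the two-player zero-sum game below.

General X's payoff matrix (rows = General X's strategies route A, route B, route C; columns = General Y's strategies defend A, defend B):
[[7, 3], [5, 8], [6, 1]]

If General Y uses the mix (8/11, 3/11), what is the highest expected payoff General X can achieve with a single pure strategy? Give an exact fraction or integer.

route A: (7)·(8/11) + (3)·(3/11) = 65/11.
route B: (5)·(8/11) + (8)·(3/11) = 64/11.
route C: (6)·(8/11) + (1)·(3/11) = 51/11.
The best pure response is route A with expected payoff 65/11.

65/11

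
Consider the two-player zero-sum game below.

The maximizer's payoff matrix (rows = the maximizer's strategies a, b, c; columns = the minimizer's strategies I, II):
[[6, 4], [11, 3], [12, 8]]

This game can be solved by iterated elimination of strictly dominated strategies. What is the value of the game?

8

Column I is strictly dominated by II for the minimizer (4<6, 3<11, 8<12); eliminate I.
Row a is strictly dominated by row c (8>4); eliminate a.
Row b is strictly dominated by row c (8>3); eliminate b.
Only (c, II) remains, with payoff 8.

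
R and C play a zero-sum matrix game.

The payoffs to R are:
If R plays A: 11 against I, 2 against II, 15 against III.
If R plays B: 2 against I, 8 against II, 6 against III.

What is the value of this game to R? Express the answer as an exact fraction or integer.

28/5

Column III is strictly dominated by I for C (it gives R more in every row).
The remaining 2×2 game on (A, B) × (I, II) has no saddle point. Let R play A with probability p; indifference gives 11p + 2(1−p) = 2p + 8(1−p), so p = 2/5.
Similarly C's optimal q on I is 2/5, and the value is 11·(2/5) + (2)·(3/5) = 28/5.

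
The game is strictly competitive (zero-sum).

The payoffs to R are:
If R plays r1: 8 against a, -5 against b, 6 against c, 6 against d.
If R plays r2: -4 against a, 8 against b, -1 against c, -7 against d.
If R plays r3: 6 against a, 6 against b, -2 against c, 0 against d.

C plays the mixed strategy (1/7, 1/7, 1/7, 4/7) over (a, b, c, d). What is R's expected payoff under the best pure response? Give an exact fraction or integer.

33/7

r1: (8)·(1/7) + (-5)·(1/7) + (6)·(1/7) + (6)·(4/7) = 33/7.
r2: (-4)·(1/7) + (8)·(1/7) + (-1)·(1/7) + (-7)·(4/7) = -25/7.
r3: (6)·(1/7) + (6)·(1/7) + (-2)·(1/7) + (0)·(4/7) = 10/7.
The best pure response is r1 with expected payoff 33/7.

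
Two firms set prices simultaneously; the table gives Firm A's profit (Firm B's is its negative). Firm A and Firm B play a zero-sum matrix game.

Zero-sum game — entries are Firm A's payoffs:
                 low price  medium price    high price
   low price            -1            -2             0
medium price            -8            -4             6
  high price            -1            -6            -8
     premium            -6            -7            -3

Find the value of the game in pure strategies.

-2

Row minima: -2, -8, -8, -7 → Firm A's maximin is -2.
Column maxima: -1, -2, 6 → Firm B's minimax is -2.
They coincide at (low price, medium price), so the value is -2.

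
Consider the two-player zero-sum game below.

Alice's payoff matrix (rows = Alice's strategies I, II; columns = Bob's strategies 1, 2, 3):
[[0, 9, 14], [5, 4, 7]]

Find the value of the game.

9/2

Column 3 is strictly dominated by 2 for Bob (it gives Alice more in every row).
The remaining 2×2 game on (I, II) × (1, 2) has no saddle point. Let Alice play I with probability p; indifference gives 5(1−p) = 9p + 4(1−p), so p = 1/10.
Similarly Bob's optimal q on 1 is 1/2, and the value is 0·(1/2) + (9)·(1/2) = 9/2.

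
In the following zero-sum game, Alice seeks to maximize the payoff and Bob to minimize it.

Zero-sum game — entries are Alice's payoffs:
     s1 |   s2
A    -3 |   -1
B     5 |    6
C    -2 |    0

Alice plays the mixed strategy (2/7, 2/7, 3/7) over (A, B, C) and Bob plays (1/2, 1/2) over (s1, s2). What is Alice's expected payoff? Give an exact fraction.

Against (1/2, 1/2), each row's expected payoff is A: -2; B: 11/2; C: -1.
Taking the (2/7, 2/7, 3/7)-weighted average: (2/7)·(-2) + (2/7)·(11/2) + (3/7)·(-1) = 4/7.

4/7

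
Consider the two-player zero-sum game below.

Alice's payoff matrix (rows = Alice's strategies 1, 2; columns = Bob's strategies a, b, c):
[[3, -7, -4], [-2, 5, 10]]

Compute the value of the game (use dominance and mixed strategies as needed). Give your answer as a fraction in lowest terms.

1/17

Column c is strictly dominated by b for Bob (it gives Alice more in every row).
The remaining 2×2 game on (1, 2) × (a, b) has no saddle point. Let Alice play 1 with probability p; indifference gives 3p − 2(1−p) = −7p + 5(1−p), so p = 7/17.
Similarly Bob's optimal q on a is 12/17, and the value is 3·(12/17) + (-7)·(5/17) = 1/17.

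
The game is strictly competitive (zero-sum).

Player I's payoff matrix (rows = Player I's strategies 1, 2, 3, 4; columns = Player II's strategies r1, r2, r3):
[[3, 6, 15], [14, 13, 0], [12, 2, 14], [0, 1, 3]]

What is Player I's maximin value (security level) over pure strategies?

The worst-case payoff for each row is 1: 3, 2: 0, 3: 2, 4: 0.
The best of these is 3.

3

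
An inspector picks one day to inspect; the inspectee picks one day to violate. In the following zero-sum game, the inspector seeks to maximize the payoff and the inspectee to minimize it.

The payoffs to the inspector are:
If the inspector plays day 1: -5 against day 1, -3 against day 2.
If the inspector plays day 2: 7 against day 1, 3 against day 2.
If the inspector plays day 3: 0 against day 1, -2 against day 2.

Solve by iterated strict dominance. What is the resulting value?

3

Row day 1 is strictly dominated by row day 2 (7>-5, 3>-3); eliminate day 1.
Row day 3 is strictly dominated by row day 2 (7>0, 3>-2); eliminate day 3.
Column day 1 is strictly dominated by day 2 for the inspectee (3<7); eliminate day 1.
Only (day 2, day 2) remains, with payoff 3.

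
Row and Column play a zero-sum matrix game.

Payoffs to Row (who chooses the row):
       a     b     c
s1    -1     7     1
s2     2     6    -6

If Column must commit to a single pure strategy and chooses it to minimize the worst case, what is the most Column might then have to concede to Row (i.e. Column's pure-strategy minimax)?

The worst case (largest entry) in each column is a: 2, b: 7, c: 1.
The best (smallest) of these is 1.

1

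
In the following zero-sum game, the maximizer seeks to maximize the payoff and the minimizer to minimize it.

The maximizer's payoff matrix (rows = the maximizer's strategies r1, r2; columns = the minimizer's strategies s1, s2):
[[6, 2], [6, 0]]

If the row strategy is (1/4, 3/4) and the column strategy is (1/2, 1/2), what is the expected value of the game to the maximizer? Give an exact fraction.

13/4

Against (1/2, 1/2), each row's expected payoff is r1: 4; r2: 3.
Taking the (1/4, 3/4)-weighted average: (1/4)·(4) + (3/4)·(3) = 13/4.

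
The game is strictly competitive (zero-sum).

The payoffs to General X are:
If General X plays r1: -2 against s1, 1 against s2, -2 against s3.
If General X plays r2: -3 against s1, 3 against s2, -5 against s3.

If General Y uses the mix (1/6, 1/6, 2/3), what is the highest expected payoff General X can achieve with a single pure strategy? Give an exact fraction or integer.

-3/2

r1: (-2)·(1/6) + (1)·(1/6) + (-2)·(2/3) = -3/2.
r2: (-3)·(1/6) + (3)·(1/6) + (-5)·(2/3) = -10/3.
The best pure response is r1 with expected payoff -3/2.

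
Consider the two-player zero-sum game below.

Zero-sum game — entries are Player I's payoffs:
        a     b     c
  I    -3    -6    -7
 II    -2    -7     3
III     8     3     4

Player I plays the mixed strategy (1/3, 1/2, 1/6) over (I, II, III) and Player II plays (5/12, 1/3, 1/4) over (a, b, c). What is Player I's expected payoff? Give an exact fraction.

-143/72

Against (5/12, 1/3, 1/4), each row's expected payoff is I: -5; II: -29/12; III: 16/3.
Taking the (1/3, 1/2, 1/6)-weighted average: (1/3)·(-5) + (1/2)·(-29/12) + (1/6)·(16/3) = -143/72.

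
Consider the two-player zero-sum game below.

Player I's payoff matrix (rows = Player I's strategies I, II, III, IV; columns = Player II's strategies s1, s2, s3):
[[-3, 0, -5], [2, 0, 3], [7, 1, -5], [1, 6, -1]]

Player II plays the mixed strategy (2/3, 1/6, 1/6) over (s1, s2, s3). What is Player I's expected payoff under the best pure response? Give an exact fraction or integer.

I: (-3)·(2/3) + (0)·(1/6) + (-5)·(1/6) = -17/6.
II: (2)·(2/3) + (0)·(1/6) + (3)·(1/6) = 11/6.
III: (7)·(2/3) + (1)·(1/6) + (-5)·(1/6) = 4.
IV: (1)·(2/3) + (6)·(1/6) + (-1)·(1/6) = 3/2.
The best pure response is III with expected payoff 4.

4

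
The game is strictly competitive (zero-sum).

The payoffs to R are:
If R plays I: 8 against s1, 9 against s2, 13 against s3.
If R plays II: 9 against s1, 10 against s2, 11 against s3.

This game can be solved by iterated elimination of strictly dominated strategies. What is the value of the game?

9

Column s3 is strictly dominated by s1 for C (8<13, 9<11); eliminate s3.
Row I is strictly dominated by row II (9>8, 10>9); eliminate I.
Column s2 is strictly dominated by s1 for C (9<10); eliminate s2.
Only (II, s1) remains, with payoff 9.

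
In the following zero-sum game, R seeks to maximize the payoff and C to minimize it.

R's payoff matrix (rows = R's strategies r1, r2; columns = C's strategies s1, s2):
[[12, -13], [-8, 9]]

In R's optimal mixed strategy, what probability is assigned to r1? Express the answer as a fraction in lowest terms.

17/42

Row minima are -13 and -8, so R's maximin is -8; column maxima are 12 and 9, so C's minimax is 9. These differ, so the equilibrium is in mixed strategies.
Let R play r1 with probability p. C is indifferent when 12p − 8(1−p) = −13p + 9(1−p), giving p = 17/42.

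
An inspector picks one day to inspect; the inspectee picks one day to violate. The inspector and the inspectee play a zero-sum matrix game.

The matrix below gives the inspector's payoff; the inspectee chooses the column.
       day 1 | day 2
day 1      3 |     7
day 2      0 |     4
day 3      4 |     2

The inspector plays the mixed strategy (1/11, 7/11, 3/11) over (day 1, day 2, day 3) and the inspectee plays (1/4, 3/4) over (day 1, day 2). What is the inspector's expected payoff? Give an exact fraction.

69/22

Against (1/4, 3/4), each row's expected payoff is day 1: 6; day 2: 3; day 3: 5/2.
Taking the (1/11, 7/11, 3/11)-weighted average: (1/11)·(6) + (7/11)·(3) + (3/11)·(5/2) = 69/22.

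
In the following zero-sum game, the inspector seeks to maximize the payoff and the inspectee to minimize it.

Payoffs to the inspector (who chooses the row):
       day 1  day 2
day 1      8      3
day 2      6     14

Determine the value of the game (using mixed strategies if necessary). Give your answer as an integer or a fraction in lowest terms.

94/13

Row minima are 3 and 6, so the inspector's maximin is 6; column maxima are 8 and 14, so the inspectee's minimax is 8. These differ, so the equilibrium is in mixed strategies.
Let the inspector play day 1 with probability p. The inspectee is indifferent when 8p + 6(1−p) = 3p + 14(1−p), giving p = 8/13.
Let the inspectee play day 1 with probability q. The inspector is indifferent when 8q + 3(1−q) = 6q + 14(1−q), giving q = 11/13.
The value is 8·(11/13) + (3)·(2/13) = 94/13.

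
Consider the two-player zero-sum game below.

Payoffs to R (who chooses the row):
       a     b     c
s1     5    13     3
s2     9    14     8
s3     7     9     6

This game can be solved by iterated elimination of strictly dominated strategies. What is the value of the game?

8

Row s1 is strictly dominated by row s2 (9>5, 14>13, 8>3); eliminate s1.
Row s3 is strictly dominated by row s2 (9>7, 14>9, 8>6); eliminate s3.
Column b is strictly dominated by a for C (9<14); eliminate b.
Column a is strictly dominated by c for C (8<9); eliminate a.
Only (s2, c) remains, with payoff 8.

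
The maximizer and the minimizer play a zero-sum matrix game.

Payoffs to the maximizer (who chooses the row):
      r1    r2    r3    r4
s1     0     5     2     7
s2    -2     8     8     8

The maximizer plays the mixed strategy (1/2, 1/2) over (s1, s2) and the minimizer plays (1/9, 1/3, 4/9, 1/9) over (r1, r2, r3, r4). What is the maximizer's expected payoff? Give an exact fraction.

46/9

Against (1/9, 1/3, 4/9, 1/9), each row's expected payoff is s1: 10/3; s2: 62/9.
Taking the (1/2, 1/2)-weighted average: (1/2)·(10/3) + (1/2)·(62/9) = 46/9.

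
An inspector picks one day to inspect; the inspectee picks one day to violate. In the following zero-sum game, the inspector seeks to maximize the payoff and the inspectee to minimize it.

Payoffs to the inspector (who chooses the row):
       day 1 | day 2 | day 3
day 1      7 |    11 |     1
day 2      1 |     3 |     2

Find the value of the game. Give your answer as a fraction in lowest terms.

13/7

Column day 2 is strictly dominated by day 1 for the inspectee (it gives the inspector more in every row).
The remaining 2×2 game on (day 1, day 2) × (day 1, day 3) has no saddle point. Let the inspector play day 1 with probability p; indifference gives 7p + (1−p) = p + 2(1−p), so p = 1/7.
Similarly the inspectee's optimal q on day 1 is 1/7, and the value is 7·(1/7) + (1)·(6/7) = 13/7.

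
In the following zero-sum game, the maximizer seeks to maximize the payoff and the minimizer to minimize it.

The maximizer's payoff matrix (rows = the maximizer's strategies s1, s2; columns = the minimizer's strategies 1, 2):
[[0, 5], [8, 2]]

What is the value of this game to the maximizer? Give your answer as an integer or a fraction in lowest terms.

Row minima are 0 and 2, so the maximizer's maximin is 2; column maxima are 8 and 5, so the minimizer's minimax is 5. These differ, so the equilibrium is in mixed strategies.
Let the maximizer play s1 with probability p. The minimizer is indifferent when 8(1−p) = 5p + 2(1−p), giving p = 6/11.
Let the minimizer play 1 with probability q. The maximizer is indifferent when 5(1−q) = 8q + 2(1−q), giving q = 3/11.
The value is 0·(3/11) + (5)·(8/11) = 40/11.

40/11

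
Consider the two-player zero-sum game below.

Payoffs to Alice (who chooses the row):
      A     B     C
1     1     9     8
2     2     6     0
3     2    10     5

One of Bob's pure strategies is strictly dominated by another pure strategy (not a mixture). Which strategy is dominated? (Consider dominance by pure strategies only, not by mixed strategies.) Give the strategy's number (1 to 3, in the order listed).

Bob prefers columns that give Alice less. Compare B with A: 1 < 9, 2 < 6, 2 < 10.
So A strictly dominates B for Bob; B is strictly dominated.

2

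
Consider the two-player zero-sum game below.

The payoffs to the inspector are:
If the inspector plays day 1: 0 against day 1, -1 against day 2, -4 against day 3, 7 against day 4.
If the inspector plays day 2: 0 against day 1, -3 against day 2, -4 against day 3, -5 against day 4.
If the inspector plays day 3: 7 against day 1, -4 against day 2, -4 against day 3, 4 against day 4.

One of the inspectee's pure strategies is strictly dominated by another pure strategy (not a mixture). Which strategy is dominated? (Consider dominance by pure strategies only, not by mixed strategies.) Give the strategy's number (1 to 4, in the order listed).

The inspectee prefers columns that give the inspector less. Compare day 1 with day 2: -1 < 0, -3 < 0, -4 < 7.
So day 2 strictly dominates day 1 for the inspectee; day 1 is strictly dominated.

1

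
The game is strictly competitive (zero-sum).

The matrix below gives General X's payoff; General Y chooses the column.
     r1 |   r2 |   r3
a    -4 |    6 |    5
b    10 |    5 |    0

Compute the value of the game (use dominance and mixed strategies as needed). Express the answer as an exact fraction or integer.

50/19

Column r2 is strictly dominated by r3 for General Y (it gives General X more in every row).
The remaining 2×2 game on (a, b) × (r1, r3) has no saddle point. Let General X play a with probability p; indifference gives −4p + 10(1−p) = 5p, so p = 10/19.
Similarly General Y's optimal q on r1 is 5/19, and the value is -4·(5/19) + (5)·(14/19) = 50/19.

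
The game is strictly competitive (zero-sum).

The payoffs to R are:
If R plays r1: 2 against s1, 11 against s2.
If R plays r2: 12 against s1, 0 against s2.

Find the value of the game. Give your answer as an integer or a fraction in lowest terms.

44/7

Row minima are 2 and 0, so R's maximin is 2; column maxima are 12 and 11, so C's minimax is 11. These differ, so the equilibrium is in mixed strategies.
Let R play r1 with probability p. C is indifferent when 2p + 12(1−p) = 11p, giving p = 4/7.
Let C play s1 with probability q. R is indifferent when 2q + 11(1−q) = 12q, giving q = 11/21.
The value is 2·(11/21) + (11)·(10/21) = 44/7.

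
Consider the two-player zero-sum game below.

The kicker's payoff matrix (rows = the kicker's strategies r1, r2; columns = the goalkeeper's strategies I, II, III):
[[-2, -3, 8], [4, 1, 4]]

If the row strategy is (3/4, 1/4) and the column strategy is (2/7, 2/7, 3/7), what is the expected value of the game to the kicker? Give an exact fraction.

Against (2/7, 2/7, 3/7), each row's expected payoff is r1: 2; r2: 22/7.
Taking the (3/4, 1/4)-weighted average: (3/4)·(2) + (1/4)·(22/7) = 16/7.

16/7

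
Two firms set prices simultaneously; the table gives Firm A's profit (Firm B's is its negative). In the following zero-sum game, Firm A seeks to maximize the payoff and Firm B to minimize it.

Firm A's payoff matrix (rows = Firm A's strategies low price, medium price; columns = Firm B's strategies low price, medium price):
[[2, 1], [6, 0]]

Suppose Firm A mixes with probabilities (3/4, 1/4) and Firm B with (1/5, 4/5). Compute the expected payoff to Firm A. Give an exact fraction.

Against (1/5, 4/5), each row's expected payoff is low price: 6/5; medium price: 6/5.
Taking the (3/4, 1/4)-weighted average: (3/4)·(6/5) + (1/4)·(6/5) = 6/5.

6/5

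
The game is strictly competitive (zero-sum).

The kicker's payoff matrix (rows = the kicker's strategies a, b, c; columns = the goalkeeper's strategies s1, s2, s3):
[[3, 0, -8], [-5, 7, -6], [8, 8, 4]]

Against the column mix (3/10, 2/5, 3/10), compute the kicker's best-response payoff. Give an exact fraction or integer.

a: (3)·(3/10) + (0)·(2/5) + (-8)·(3/10) = -3/2.
b: (-5)·(3/10) + (7)·(2/5) + (-6)·(3/10) = -1/2.
c: (8)·(3/10) + (8)·(2/5) + (4)·(3/10) = 34/5.
The best pure response is c with expected payoff 34/5.

34/5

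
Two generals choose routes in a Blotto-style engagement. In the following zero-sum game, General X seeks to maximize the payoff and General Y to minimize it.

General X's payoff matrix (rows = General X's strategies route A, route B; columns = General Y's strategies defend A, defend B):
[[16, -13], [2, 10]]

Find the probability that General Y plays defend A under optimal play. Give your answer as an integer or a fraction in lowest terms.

23/37

Row minima are -13 and 2, so General X's maximin is 2; column maxima are 16 and 10, so General Y's minimax is 10. These differ, so the equilibrium is in mixed strategies.
Let General Y play defend A with probability q. General X is indifferent when 16q − 13(1−q) = 2q + 10(1−q), giving q = 23/37.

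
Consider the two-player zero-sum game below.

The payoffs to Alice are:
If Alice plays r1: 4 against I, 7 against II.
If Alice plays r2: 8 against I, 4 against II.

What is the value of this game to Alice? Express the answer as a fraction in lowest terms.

40/7

Row minima are 4 and 4, so Alice's maximin is 4; column maxima are 8 and 7, so Bob's minimax is 7. These differ, so the equilibrium is in mixed strategies.
Let Alice play r1 with probability p. Bob is indifferent when 4p + 8(1−p) = 7p + 4(1−p), giving p = 4/7.
Let Bob play I with probability q. Alice is indifferent when 4q + 7(1−q) = 8q + 4(1−q), giving q = 3/7.
The value is 4·(3/7) + (7)·(4/7) = 40/7.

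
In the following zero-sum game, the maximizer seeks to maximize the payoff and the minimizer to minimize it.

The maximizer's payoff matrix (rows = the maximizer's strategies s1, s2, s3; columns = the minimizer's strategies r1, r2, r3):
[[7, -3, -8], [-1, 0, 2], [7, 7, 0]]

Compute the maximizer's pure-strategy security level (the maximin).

0

The worst-case payoff for each row is s1: -8, s2: -1, s3: 0.
The best of these is 0.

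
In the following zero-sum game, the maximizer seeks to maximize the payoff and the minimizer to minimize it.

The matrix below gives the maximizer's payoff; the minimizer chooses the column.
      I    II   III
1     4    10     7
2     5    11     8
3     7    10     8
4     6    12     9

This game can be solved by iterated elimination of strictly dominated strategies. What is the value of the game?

Column III is strictly dominated by I for the minimizer (4<7, 5<8, 7<8, 6<9); eliminate III.
Column II is strictly dominated by I for the minimizer (4<10, 5<11, 7<10, 6<12); eliminate II.
Row 4 is strictly dominated by row 3 (7>6); eliminate 4.
Row 2 is strictly dominated by row 3 (7>5); eliminate 2.
Row 1 is strictly dominated by row 3 (7>4); eliminate 1.
Only (3, I) remains, with payoff 7.

7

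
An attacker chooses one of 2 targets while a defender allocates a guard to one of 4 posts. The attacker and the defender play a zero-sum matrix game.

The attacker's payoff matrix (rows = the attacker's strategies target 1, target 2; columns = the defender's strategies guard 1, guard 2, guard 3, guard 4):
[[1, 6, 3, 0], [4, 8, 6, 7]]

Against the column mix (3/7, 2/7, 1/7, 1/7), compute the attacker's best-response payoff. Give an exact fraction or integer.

41/7

target 1: (1)·(3/7) + (6)·(2/7) + (3)·(1/7) + (0)·(1/7) = 18/7.
target 2: (4)·(3/7) + (8)·(2/7) + (6)·(1/7) + (7)·(1/7) = 41/7.
The best pure response is target 2 with expected payoff 41/7.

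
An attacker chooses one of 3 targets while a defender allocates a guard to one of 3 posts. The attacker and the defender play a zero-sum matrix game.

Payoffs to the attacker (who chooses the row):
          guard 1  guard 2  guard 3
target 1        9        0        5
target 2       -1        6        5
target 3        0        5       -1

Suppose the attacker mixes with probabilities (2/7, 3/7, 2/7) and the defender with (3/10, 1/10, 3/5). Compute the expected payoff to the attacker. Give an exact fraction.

Against (3/10, 1/10, 3/5), each row's expected payoff is target 1: 57/10; target 2: 33/10; target 3: -1/10.
Taking the (2/7, 3/7, 2/7)-weighted average: (2/7)·(57/10) + (3/7)·(33/10) + (2/7)·(-1/10) = 211/70.

211/70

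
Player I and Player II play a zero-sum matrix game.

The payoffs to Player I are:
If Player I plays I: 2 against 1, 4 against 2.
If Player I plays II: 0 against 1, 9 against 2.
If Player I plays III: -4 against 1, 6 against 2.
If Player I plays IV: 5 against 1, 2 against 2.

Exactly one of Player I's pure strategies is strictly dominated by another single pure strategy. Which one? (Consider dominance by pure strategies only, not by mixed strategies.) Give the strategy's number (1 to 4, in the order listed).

3

Compare III with II: 0 > -4, 9 > 6.
So II strictly dominates III for Player I; III is strictly dominated.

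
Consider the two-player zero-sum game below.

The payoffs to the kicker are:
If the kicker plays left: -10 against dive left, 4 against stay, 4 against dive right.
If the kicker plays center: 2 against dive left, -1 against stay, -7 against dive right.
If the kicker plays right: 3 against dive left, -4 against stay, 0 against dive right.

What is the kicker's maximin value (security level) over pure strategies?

The worst-case payoff for each row is left: -10, center: -7, right: -4.
The best of these is -4.

-4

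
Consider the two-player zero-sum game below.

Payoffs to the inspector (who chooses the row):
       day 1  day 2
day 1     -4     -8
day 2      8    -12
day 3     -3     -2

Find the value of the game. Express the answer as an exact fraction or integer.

-52/21

Row day 1 is strictly dominated by row day 3, so the inspector never plays it.
The remaining 2×2 game on (day 2, day 3) × (day 1, day 2) has no saddle point. Let the inspector play day 2 with probability p; indifference gives 8p − 3(1−p) = −12p − 2(1−p), so p = 1/21.
Similarly the inspectee's optimal q on day 1 is 10/21, and the value is 8·(10/21) + (-12)·(11/21) = -52/21.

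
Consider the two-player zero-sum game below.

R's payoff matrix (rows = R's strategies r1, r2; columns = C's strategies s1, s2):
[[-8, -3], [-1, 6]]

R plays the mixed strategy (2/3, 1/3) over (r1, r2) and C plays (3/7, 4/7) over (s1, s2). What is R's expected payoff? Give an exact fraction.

-17/7

Against (3/7, 4/7), each row's expected payoff is r1: -36/7; r2: 3.
Taking the (2/3, 1/3)-weighted average: (2/3)·(-36/7) + (1/3)·(3) = -17/7.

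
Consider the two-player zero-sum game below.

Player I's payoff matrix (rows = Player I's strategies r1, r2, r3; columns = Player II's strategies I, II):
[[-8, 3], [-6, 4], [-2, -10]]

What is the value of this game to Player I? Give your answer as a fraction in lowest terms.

-34/9

Row r1 is strictly dominated by row r2, so Player I never plays it.
The remaining 2×2 game on (r2, r3) × (I, II) has no saddle point. Let Player I play r2 with probability p; indifference gives −6p − 2(1−p) = 4p − 10(1−p), so p = 4/9.
Similarly Player II's optimal q on I is 7/9, and the value is -6·(7/9) + (4)·(2/9) = -34/9.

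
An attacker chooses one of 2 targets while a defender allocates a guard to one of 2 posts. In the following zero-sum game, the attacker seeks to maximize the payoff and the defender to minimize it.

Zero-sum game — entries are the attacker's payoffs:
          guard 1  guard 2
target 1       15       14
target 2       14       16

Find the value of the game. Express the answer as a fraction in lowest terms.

44/3

Row minima are 14 and 14, so the attacker's maximin is 14; column maxima are 15 and 16, so the defender's minimax is 15. These differ, so the equilibrium is in mixed strategies.
Let the attacker play target 1 with probability p. The defender is indifferent when 15p + 14(1−p) = 14p + 16(1−p), giving p = 2/3.
Let the defender play guard 1 with probability q. The attacker is indifferent when 15q + 14(1−q) = 14q + 16(1−q), giving q = 2/3.
The value is 15·(2/3) + (14)·(1/3) = 44/3.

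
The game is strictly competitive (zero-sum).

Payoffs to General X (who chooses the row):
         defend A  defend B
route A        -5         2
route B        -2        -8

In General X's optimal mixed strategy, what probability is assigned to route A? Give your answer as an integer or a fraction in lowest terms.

6/13

Row minima are -5 and -8, so General X's maximin is -5; column maxima are -2 and 2, so General Y's minimax is -2. These differ, so the equilibrium is in mixed strategies.
Let General X play route A with probability p. General Y is indifferent when −5p − 2(1−p) = 2p − 8(1−p), giving p = 6/13.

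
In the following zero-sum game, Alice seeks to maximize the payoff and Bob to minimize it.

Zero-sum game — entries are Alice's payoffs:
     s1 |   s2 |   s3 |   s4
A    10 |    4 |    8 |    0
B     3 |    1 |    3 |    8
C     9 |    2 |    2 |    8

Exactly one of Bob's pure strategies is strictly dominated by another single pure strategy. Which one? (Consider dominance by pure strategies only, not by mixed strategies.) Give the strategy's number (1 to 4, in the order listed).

1

Bob prefers columns that give Alice less. Compare s1 with s2: 4 < 10, 1 < 3, 2 < 9.
So s2 strictly dominates s1 for Bob; s1 is strictly dominated.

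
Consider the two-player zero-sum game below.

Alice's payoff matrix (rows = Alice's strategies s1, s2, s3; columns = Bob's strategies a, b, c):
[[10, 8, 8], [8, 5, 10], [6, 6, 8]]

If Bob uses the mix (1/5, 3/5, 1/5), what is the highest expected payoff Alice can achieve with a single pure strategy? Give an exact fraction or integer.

s1: (10)·(1/5) + (8)·(3/5) + (8)·(1/5) = 42/5.
s2: (8)·(1/5) + (5)·(3/5) + (10)·(1/5) = 33/5.
s3: (6)·(1/5) + (6)·(3/5) + (8)·(1/5) = 32/5.
The best pure response is s1 with expected payoff 42/5.

42/5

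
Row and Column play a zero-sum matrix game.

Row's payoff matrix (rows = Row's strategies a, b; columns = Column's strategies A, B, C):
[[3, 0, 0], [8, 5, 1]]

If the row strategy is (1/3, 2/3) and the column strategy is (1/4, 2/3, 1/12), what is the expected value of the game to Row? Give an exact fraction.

Against (1/4, 2/3, 1/12), each row's expected payoff is a: 3/4; b: 65/12.
Taking the (1/3, 2/3)-weighted average: (1/3)·(3/4) + (2/3)·(65/12) = 139/36.

139/36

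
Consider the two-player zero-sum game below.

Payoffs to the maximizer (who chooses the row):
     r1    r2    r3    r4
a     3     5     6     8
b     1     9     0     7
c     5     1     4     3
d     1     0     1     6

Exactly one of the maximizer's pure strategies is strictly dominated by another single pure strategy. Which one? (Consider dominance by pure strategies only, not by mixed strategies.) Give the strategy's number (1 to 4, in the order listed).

4

Compare d with a: 3 > 1, 5 > 0, 6 > 1, 8 > 6.
So a strictly dominates d for the maximizer; d is strictly dominated.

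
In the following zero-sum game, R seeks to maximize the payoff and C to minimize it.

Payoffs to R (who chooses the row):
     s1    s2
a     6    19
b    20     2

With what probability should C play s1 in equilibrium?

Row minima are 6 and 2, so R's maximin is 6; column maxima are 20 and 19, so C's minimax is 19. These differ, so the equilibrium is in mixed strategies.
Let C play s1 with probability q. R is indifferent when 6q + 19(1−q) = 20q + 2(1−q), giving q = 17/31.

17/31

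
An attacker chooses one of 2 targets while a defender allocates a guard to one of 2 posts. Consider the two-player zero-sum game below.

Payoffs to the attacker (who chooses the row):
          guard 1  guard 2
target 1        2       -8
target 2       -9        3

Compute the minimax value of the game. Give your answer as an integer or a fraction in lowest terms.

-3

Row minima are -8 and -9, so the attacker's maximin is -8; column maxima are 2 and 3, so the defender's minimax is 2. These differ, so the equilibrium is in mixed strategies.
Let the attacker play target 1 with probability p. The defender is indifferent when 2p − 9(1−p) = −8p + 3(1−p), giving p = 6/11.
Let the defender play guard 1 with probability q. The attacker is indifferent when 2q − 8(1−q) = −9q + 3(1−q), giving q = 1/2.
The value is 2·(1/2) + (-8)·(1/2) = -3.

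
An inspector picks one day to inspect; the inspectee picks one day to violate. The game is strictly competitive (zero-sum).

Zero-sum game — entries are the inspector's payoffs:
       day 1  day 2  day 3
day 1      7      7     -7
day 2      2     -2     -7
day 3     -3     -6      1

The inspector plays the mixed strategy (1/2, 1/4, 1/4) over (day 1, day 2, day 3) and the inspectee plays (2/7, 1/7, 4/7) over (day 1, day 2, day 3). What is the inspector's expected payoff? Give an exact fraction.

Against (2/7, 1/7, 4/7), each row's expected payoff is day 1: -1; day 2: -26/7; day 3: -8/7.
Taking the (1/2, 1/4, 1/4)-weighted average: (1/2)·(-1) + (1/4)·(-26/7) + (1/4)·(-8/7) = -12/7.

-12/7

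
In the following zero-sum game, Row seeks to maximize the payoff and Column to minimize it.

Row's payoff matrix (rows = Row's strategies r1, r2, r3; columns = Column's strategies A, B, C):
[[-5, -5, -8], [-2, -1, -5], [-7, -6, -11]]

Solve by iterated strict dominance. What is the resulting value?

Column B is strictly dominated by C for Column (-8<-5, -5<-1, -11<-6); eliminate B.
Row r1 is strictly dominated by row r2 (-2>-5, -5>-8); eliminate r1.
Column A is strictly dominated by C for Column (-5<-2, -11<-7); eliminate A.
Row r3 is strictly dominated by row r2 (-5>-11); eliminate r3.
Only (r2, C) remains, with payoff -5.

-5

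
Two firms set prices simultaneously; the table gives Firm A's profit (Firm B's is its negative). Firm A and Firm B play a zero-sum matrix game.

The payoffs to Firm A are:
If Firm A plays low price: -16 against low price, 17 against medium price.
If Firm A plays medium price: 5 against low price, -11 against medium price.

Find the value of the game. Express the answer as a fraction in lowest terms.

Row minima are -16 and -11, so Firm A's maximin is -11; column maxima are 5 and 17, so Firm B's minimax is 5. These differ, so the equilibrium is in mixed strategies.
Let Firm A play low price with probability p. Firm B is indifferent when −16p + 5(1−p) = 17p − 11(1−p), giving p = 16/49.
Let Firm B play low price with probability q. Firm A is indifferent when −16q + 17(1−q) = 5q − 11(1−q), giving q = 4/7.
The value is -16·(4/7) + (17)·(3/7) = -13/7.

-13/7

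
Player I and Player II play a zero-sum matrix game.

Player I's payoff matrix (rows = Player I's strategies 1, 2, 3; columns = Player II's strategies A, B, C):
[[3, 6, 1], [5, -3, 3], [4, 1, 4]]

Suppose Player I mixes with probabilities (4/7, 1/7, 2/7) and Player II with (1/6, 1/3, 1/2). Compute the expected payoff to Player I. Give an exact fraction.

Against (1/6, 1/3, 1/2), each row's expected payoff is 1: 3; 2: 4/3; 3: 3.
Taking the (4/7, 1/7, 2/7)-weighted average: (4/7)·(3) + (1/7)·(4/3) + (2/7)·(3) = 58/21.

58/21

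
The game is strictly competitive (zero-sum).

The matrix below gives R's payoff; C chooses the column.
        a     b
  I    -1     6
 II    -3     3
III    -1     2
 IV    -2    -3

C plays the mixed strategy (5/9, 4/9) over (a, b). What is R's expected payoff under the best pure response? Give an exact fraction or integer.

19/9

I: (-1)·(5/9) + (6)·(4/9) = 19/9.
II: (-3)·(5/9) + (3)·(4/9) = -1/3.
III: (-1)·(5/9) + (2)·(4/9) = 1/3.
IV: (-2)·(5/9) + (-3)·(4/9) = -22/9.
The best pure response is I with expected payoff 19/9.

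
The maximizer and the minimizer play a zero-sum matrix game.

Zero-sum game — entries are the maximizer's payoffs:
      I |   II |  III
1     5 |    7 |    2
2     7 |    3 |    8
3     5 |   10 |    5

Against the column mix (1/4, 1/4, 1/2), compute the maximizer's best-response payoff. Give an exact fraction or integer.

1: (5)·(1/4) + (7)·(1/4) + (2)·(1/2) = 4.
2: (7)·(1/4) + (3)·(1/4) + (8)·(1/2) = 13/2.
3: (5)·(1/4) + (10)·(1/4) + (5)·(1/2) = 25/4.
The best pure response is 2 with expected payoff 13/2.

13/2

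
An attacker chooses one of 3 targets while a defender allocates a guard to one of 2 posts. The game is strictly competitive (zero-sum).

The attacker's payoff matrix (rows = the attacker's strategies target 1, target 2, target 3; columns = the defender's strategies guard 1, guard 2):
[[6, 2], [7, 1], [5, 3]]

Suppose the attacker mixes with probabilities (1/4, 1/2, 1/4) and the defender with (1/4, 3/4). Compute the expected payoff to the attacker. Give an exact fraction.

Against (1/4, 3/4), each row's expected payoff is target 1: 3; target 2: 5/2; target 3: 7/2.
Taking the (1/4, 1/2, 1/4)-weighted average: (1/4)·(3) + (1/2)·(5/2) + (1/4)·(7/2) = 23/8.

23/8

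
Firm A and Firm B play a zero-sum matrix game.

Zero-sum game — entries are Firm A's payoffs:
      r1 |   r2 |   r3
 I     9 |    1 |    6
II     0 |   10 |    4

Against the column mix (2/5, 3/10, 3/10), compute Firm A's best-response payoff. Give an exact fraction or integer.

I: (9)·(2/5) + (1)·(3/10) + (6)·(3/10) = 57/10.
II: (0)·(2/5) + (10)·(3/10) + (4)·(3/10) = 21/5.
The best pure response is I with expected payoff 57/10.

57/10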